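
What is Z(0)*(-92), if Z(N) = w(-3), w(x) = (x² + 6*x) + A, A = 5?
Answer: 368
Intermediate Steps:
w(x) = 5 + x² + 6*x (w(x) = (x² + 6*x) + 5 = 5 + x² + 6*x)
Z(N) = -4 (Z(N) = 5 + (-3)² + 6*(-3) = 5 + 9 - 18 = -4)
Z(0)*(-92) = -4*(-92) = 368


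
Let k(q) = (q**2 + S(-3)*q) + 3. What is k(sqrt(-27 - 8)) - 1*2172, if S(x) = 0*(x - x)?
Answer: -2204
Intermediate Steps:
S(x) = 0 (S(x) = 0*0 = 0)
k(q) = 3 + q**2 (k(q) = (q**2 + 0*q) + 3 = (q**2 + 0) + 3 = q**2 + 3 = 3 + q**2)
k(sqrt(-27 - 8)) - 1*2172 = (3 + (sqrt(-27 - 8))**2) - 1*2172 = (3 + (sqrt(-35))**2) - 2172 = (3 + (I*sqrt(35))**2) - 2172 = (3 - 35) - 2172 = -32 - 2172 = -2204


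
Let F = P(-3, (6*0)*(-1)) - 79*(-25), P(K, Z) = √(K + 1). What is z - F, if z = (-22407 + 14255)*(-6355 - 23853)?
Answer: 246253641 - I*√2 ≈ 2.4625e+8 - 1.4142*I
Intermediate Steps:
z = 246255616 (z = -8152*(-30208) = 246255616)
P(K, Z) = √(1 + K)
F = 1975 + I*√2 (F = √(1 - 3) - 79*(-25) = √(-2) + 1975 = I*√2 + 1975 = 1975 + I*√2 ≈ 1975.0 + 1.4142*I)
z - F = 246255616 - (1975 + I*√2) = 246255616 + (-1975 - I*√2) = 246253641 - I*√2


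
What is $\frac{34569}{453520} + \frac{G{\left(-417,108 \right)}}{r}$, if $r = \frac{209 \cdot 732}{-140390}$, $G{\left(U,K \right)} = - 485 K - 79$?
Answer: $\frac{3995278294327}{82994160} \approx 48139.0$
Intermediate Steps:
$G{\left(U,K \right)} = -79 - 485 K$
$r = - \frac{76494}{70195}$ ($r = 152988 \left(- \frac{1}{140390}\right) = - \frac{76494}{70195} \approx -1.0897$)
$\frac{34569}{453520} + \frac{G{\left(-417,108 \right)}}{r} = \frac{34569}{453520} + \frac{-79 - 52380}{- \frac{76494}{70195}} = 34569 \cdot \frac{1}{453520} + \left(-79 - 52380\right) \left(- \frac{70195}{76494}\right) = \frac{34569}{453520} - - \frac{17618945}{366} = \frac{34569}{453520} + \frac{17618945}{366} = \frac{3995278294327}{82994160}$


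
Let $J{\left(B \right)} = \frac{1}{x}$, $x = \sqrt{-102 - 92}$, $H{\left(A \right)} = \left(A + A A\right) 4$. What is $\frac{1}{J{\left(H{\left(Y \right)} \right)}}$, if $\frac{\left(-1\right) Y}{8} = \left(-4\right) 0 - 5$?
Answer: $i \sqrt{194} \approx 13.928 i$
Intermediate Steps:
$Y = 40$ ($Y = - 8 \left(\left(-4\right) 0 - 5\right) = - 8 \left(0 - 5\right) = \left(-8\right) \left(-5\right) = 40$)
$H{\left(A \right)} = 4 A + 4 A^{2}$ ($H{\left(A \right)} = \left(A + A^{2}\right) 4 = 4 A + 4 A^{2}$)
$x = i \sqrt{194}$ ($x = \sqrt{-194} = i \sqrt{194} \approx 13.928 i$)
$J{\left(B \right)} = - \frac{i \sqrt{194}}{194}$ ($J{\left(B \right)} = \frac{1}{i \sqrt{194}} = - \frac{i \sqrt{194}}{194}$)
$\frac{1}{J{\left(H{\left(Y \right)} \right)}} = \frac{1}{\left(- \frac{1}{194}\right) i \sqrt{194}} = i \sqrt{194}$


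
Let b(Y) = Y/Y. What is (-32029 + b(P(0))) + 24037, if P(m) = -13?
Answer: -7991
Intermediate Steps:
b(Y) = 1
(-32029 + b(P(0))) + 24037 = (-32029 + 1) + 24037 = -32028 + 24037 = -7991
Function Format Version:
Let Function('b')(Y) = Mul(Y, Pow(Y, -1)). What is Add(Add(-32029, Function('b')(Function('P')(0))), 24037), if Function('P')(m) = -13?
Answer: -7991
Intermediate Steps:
Function('b')(Y) = 1
Add(Add(-32029, Function('b')(Function('P')(0))), 24037) = Add(Add(-32029, 1), 24037) = Add(-32028, 24037) = -7991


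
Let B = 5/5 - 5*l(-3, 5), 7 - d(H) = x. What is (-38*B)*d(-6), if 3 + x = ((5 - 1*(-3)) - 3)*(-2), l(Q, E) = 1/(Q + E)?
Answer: 1140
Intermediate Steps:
l(Q, E) = 1/(E + Q)
x = -13 (x = -3 + ((5 - 1*(-3)) - 3)*(-2) = -3 + ((5 + 3) - 3)*(-2) = -3 + (8 - 3)*(-2) = -3 + 5*(-2) = -3 - 10 = -13)
d(H) = 20 (d(H) = 7 - 1*(-13) = 7 + 13 = 20)
B = -3/2 (B = 5/5 - 5/(5 - 3) = 5*(⅕) - 5/2 = 1 - 5*½ = 1 - 5/2 = -3/2 ≈ -1.5000)
(-38*B)*d(-6) = -38*(-3/2)*20 = 57*20 = 1140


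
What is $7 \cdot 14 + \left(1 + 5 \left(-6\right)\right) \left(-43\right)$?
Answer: $1345$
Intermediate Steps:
$7 \cdot 14 + \left(1 + 5 \left(-6\right)\right) \left(-43\right) = 98 + \left(1 - 30\right) \left(-43\right) = 98 - -1247 = 98 + 1247 = 1345$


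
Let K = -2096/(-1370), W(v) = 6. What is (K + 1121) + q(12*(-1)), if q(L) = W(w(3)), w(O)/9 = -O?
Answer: 773043/685 ≈ 1128.5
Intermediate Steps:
w(O) = -9*O (w(O) = 9*(-O) = -9*O)
K = 1048/685 (K = -2096*(-1/1370) = 1048/685 ≈ 1.5299)
q(L) = 6
(K + 1121) + q(12*(-1)) = (1048/685 + 1121) + 6 = 768933/685 + 6 = 773043/685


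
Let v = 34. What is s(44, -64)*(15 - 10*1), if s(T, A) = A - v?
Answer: -490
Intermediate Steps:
s(T, A) = -34 + A (s(T, A) = A - 1*34 = A - 34 = -34 + A)
s(44, -64)*(15 - 10*1) = (-34 - 64)*(15 - 10*1) = -98*(15 - 10) = -98*5 = -490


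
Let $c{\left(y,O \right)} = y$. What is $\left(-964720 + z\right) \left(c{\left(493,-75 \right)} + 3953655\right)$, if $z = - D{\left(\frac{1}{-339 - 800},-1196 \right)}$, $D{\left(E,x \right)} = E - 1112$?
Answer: $- \frac{4339873203821628}{1139} \approx -3.8102 \cdot 10^{12}$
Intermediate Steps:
$D{\left(E,x \right)} = -1112 + E$
$z = \frac{1266569}{1139}$ ($z = - (-1112 + \frac{1}{-339 - 800}) = - (-1112 + \frac{1}{-1139}) = - (-1112 - \frac{1}{1139}) = \left(-1\right) \left(- \frac{1266569}{1139}\right) = \frac{1266569}{1139} \approx 1112.0$)
$\left(-964720 + z\right) \left(c{\left(493,-75 \right)} + 3953655\right) = \left(-964720 + \frac{1266569}{1139}\right) \left(493 + 3953655\right) = \left(- \frac{1097549511}{1139}\right) 3954148 = - \frac{4339873203821628}{1139}$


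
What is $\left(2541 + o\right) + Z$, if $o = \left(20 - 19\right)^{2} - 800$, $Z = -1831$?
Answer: $-89$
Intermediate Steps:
$o = -799$ ($o = 1^{2} - 800 = 1 - 800 = -799$)
$\left(2541 + o\right) + Z = \left(2541 - 799\right) - 1831 = 1742 - 1831 = -89$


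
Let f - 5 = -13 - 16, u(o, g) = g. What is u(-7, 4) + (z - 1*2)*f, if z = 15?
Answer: -308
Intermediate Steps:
f = -24 (f = 5 + (-13 - 16) = 5 - 29 = -24)
u(-7, 4) + (z - 1*2)*f = 4 + (15 - 1*2)*(-24) = 4 + (15 - 2)*(-24) = 4 + 13*(-24) = 4 - 312 = -308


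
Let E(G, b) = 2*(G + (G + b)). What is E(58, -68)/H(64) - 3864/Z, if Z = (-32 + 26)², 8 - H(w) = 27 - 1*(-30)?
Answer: -16066/147 ≈ -109.29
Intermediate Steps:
H(w) = -49 (H(w) = 8 - (27 - 1*(-30)) = 8 - (27 + 30) = 8 - 1*57 = 8 - 57 = -49)
E(G, b) = 2*b + 4*G (E(G, b) = 2*(b + 2*G) = 2*b + 4*G)
Z = 36 (Z = (-6)² = 36)
E(58, -68)/H(64) - 3864/Z = (2*(-68) + 4*58)/(-49) - 3864/36 = (-136 + 232)*(-1/49) - 3864*1/36 = 96*(-1/49) - 322/3 = -96/49 - 322/3 = -16066/147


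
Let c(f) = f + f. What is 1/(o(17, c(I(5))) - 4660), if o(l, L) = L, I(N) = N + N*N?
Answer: -1/4600 ≈ -0.00021739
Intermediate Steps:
I(N) = N + N²
c(f) = 2*f
1/(o(17, c(I(5))) - 4660) = 1/(2*(5*(1 + 5)) - 4660) = 1/(2*(5*6) - 4660) = 1/(2*30 - 4660) = 1/(60 - 4660) = 1/(-4600) = -1/4600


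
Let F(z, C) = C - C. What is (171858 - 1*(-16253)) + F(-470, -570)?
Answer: 188111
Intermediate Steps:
F(z, C) = 0
(171858 - 1*(-16253)) + F(-470, -570) = (171858 - 1*(-16253)) + 0 = (171858 + 16253) + 0 = 188111 + 0 = 188111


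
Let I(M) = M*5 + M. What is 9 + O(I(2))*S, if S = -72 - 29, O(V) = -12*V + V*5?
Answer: 8493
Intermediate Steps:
I(M) = 6*M (I(M) = 5*M + M = 6*M)
O(V) = -7*V (O(V) = -12*V + 5*V = -7*V)
S = -101
9 + O(I(2))*S = 9 - 42*2*(-101) = 9 - 7*12*(-101) = 9 - 84*(-101) = 9 + 8484 = 8493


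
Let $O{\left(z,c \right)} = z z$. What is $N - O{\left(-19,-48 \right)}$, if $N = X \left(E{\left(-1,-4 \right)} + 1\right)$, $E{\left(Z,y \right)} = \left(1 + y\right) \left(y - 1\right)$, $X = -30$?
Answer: $-841$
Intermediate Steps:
$O{\left(z,c \right)} = z^{2}$
$E{\left(Z,y \right)} = \left(1 + y\right) \left(-1 + y\right)$
$N = -480$ ($N = - 30 \left(\left(-1 + \left(-4\right)^{2}\right) + 1\right) = - 30 \left(\left(-1 + 16\right) + 1\right) = - 30 \left(15 + 1\right) = \left(-30\right) 16 = -480$)
$N - O{\left(-19,-48 \right)} = -480 - \left(-19\right)^{2} = -480 - 361 = -841$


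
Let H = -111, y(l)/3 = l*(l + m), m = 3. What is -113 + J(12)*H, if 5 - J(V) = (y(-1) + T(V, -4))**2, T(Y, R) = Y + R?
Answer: -224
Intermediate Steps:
y(l) = 3*l*(3 + l) (y(l) = 3*(l*(l + 3)) = 3*(l*(3 + l)) = 3*l*(3 + l))
T(Y, R) = R + Y
J(V) = 5 - (-10 + V)**2 (J(V) = 5 - (3*(-1)*(3 - 1) + (-4 + V))**2 = 5 - (3*(-1)*2 + (-4 + V))**2 = 5 - (-6 + (-4 + V))**2 = 5 - (-10 + V)**2)
-113 + J(12)*H = -113 + (5 - (-10 + 12)**2)*(-111) = -113 + (5 - 1*2**2)*(-111) = -113 + (5 - 1*4)*(-111) = -113 + (5 - 4)*(-111) = -113 + 1*(-111) = -113 - 111 = -224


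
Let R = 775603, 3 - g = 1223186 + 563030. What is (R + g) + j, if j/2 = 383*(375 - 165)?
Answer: -849750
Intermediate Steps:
g = -1786213 (g = 3 - (1223186 + 563030) = 3 - 1*1786216 = 3 - 1786216 = -1786213)
j = 160860 (j = 2*(383*(375 - 165)) = 2*(383*210) = 2*80430 = 160860)
(R + g) + j = (775603 - 1786213) + 160860 = -1010610 + 160860 = -849750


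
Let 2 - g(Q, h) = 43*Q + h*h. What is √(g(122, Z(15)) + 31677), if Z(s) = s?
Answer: 12*√182 ≈ 161.89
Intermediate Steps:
g(Q, h) = 2 - h² - 43*Q (g(Q, h) = 2 - (43*Q + h*h) = 2 - (43*Q + h²) = 2 - (h² + 43*Q) = 2 + (-h² - 43*Q) = 2 - h² - 43*Q)
√(g(122, Z(15)) + 31677) = √((2 - 1*15² - 43*122) + 31677) = √((2 - 1*225 - 5246) + 31677) = √((2 - 225 - 5246) + 31677) = √(-5469 + 31677) = √26208 = 12*√182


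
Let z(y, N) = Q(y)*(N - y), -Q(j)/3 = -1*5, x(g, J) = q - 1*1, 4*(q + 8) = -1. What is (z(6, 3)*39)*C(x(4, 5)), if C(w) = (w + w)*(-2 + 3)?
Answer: 64935/2 ≈ 32468.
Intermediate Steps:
q = -33/4 (q = -8 + (¼)*(-1) = -8 - ¼ = -33/4 ≈ -8.2500)
x(g, J) = -37/4 (x(g, J) = -33/4 - 1*1 = -33/4 - 1 = -37/4)
Q(j) = 15 (Q(j) = -(-3)*5 = -3*(-5) = 15)
z(y, N) = -15*y + 15*N (z(y, N) = 15*(N - y) = -15*y + 15*N)
C(w) = 2*w (C(w) = (2*w)*1 = 2*w)
(z(6, 3)*39)*C(x(4, 5)) = ((-15*6 + 15*3)*39)*(2*(-37/4)) = ((-90 + 45)*39)*(-37/2) = -45*39*(-37/2) = -1755*(-37/2) = 64935/2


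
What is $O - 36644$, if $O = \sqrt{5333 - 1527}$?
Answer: $-36644 + \sqrt{3806} \approx -36582.0$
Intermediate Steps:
$O = \sqrt{3806} \approx 61.693$
$O - 36644 = \sqrt{3806} - 36644 = -36644 + \sqrt{3806}$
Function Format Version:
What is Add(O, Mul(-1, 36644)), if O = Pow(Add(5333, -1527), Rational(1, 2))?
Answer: Add(-36644, Pow(3806, Rational(1, 2))) ≈ -36582.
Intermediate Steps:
O = Pow(3806, Rational(1, 2)) ≈ 61.693
Add(O, Mul(-1, 36644)) = Add(Pow(3806, Rational(1, 2)), Mul(-1, 36644)) = Add(Pow(3806, Rational(1, 2)), -36644) = Add(-36644, Pow(3806, Rational(1, 2)))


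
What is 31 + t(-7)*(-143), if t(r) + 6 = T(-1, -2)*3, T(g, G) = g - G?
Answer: 460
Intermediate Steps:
t(r) = -3 (t(r) = -6 + (-1 - 1*(-2))*3 = -6 + (-1 + 2)*3 = -6 + 1*3 = -6 + 3 = -3)
31 + t(-7)*(-143) = 31 - 3*(-143) = 31 + 429 = 460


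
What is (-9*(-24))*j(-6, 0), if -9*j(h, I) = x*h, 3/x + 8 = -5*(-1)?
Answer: -144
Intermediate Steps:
x = -1 (x = 3/(-8 - 5*(-1)) = 3/(-8 + 5) = 3/(-3) = 3*(-⅓) = -1)
j(h, I) = h/9 (j(h, I) = -(-1)*h/9 = h/9)
(-9*(-24))*j(-6, 0) = (-9*(-24))*((⅑)*(-6)) = 216*(-⅔) = -144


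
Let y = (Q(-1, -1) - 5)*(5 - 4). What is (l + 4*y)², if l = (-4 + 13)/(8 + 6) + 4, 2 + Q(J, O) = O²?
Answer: 73441/196 ≈ 374.70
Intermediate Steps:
Q(J, O) = -2 + O²
l = 65/14 (l = 9/14 + 4 = 65/14 ≈ 4.6429)
y = -6 (y = ((-2 + (-1)²) - 5)*(5 - 4) = ((-2 + 1) - 5)*1 = (-1 - 5)*1 = -6*1 = -6)
(l + 4*y)² = (65/14 + 4*(-6))² = (65/14 - 24)² = (-271/14)² = 73441/196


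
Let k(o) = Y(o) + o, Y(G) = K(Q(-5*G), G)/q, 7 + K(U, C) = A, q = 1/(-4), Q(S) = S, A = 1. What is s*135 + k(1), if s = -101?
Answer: -13610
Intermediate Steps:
q = -¼ ≈ -0.25000
K(U, C) = -6 (K(U, C) = -7 + 1 = -6)
Y(G) = 24 (Y(G) = -6/(-¼) = -6*(-4) = 24)
k(o) = 24 + o
s*135 + k(1) = -101*135 + (24 + 1) = -13635 + 25 = -13610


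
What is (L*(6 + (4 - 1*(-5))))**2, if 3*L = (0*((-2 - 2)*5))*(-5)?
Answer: 0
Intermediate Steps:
L = 0 (L = ((0*((-2 - 2)*5))*(-5))/3 = ((0*(-4*5))*(-5))/3 = ((0*(-20))*(-5))/3 = (0*(-5))/3 = (1/3)*0 = 0)
(L*(6 + (4 - 1*(-5))))**2 = (0*(6 + (4 - 1*(-5))))**2 = (0*(6 + (4 + 5)))**2 = (0*(6 + 9))**2 = (0*15)**2 = 0**2 = 0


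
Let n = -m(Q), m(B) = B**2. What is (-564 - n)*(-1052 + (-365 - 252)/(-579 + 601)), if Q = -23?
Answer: 831635/22 ≈ 37802.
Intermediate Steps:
n = -529 (n = -1*(-23)**2 = -1*529 = -529)
(-564 - n)*(-1052 + (-365 - 252)/(-579 + 601)) = (-564 - 1*(-529))*(-1052 + (-365 - 252)/(-579 + 601)) = (-564 + 529)*(-1052 - 617/22) = -35*(-1052 - 617*1/22) = -35*(-1052 - 617/22) = -35*(-23761/22) = 831635/22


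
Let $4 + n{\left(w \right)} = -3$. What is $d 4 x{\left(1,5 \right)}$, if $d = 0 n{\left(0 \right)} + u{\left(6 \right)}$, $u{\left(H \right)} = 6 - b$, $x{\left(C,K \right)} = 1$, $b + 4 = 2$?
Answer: $32$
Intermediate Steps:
$b = -2$ ($b = -4 + 2 = -2$)
$n{\left(w \right)} = -7$ ($n{\left(w \right)} = -4 - 3 = -7$)
$u{\left(H \right)} = 8$ ($u{\left(H \right)} = 6 - -2 = 6 + 2 = 8$)
$d = 8$ ($d = 0 \left(-7\right) + 8 = 0 + 8 = 8$)
$d 4 x{\left(1,5 \right)} = 8 \cdot 4 \cdot 1 = 32 \cdot 1 = 32$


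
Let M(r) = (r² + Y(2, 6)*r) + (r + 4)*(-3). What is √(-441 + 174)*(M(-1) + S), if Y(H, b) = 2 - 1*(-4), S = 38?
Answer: 24*I*√267 ≈ 392.16*I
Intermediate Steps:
Y(H, b) = 6 (Y(H, b) = 2 + 4 = 6)
M(r) = -12 + r² + 3*r (M(r) = (r² + 6*r) + (r + 4)*(-3) = (r² + 6*r) + (4 + r)*(-3) = (r² + 6*r) + (-12 - 3*r) = -12 + r² + 3*r)
√(-441 + 174)*(M(-1) + S) = √(-441 + 174)*((-12 + (-1)² + 3*(-1)) + 38) = √(-267)*((-12 + 1 - 3) + 38) = (I*√267)*(-14 + 38) = (I*√267)*24 = 24*I*√267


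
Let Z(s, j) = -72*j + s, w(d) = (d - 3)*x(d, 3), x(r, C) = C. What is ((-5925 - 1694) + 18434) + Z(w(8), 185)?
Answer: -2490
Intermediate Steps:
w(d) = -9 + 3*d (w(d) = (d - 3)*3 = (-3 + d)*3 = -9 + 3*d)
Z(s, j) = s - 72*j
((-5925 - 1694) + 18434) + Z(w(8), 185) = ((-5925 - 1694) + 18434) + ((-9 + 3*8) - 72*185) = (-7619 + 18434) + ((-9 + 24) - 13320) = 10815 + (15 - 13320) = 10815 - 13305 = -2490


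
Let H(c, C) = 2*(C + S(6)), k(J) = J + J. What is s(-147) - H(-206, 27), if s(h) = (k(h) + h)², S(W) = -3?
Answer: 194433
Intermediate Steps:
k(J) = 2*J
s(h) = 9*h² (s(h) = (2*h + h)² = (3*h)² = 9*h²)
H(c, C) = -6 + 2*C (H(c, C) = 2*(C - 3) = 2*(-3 + C) = -6 + 2*C)
s(-147) - H(-206, 27) = 9*(-147)² - (-6 + 2*27) = 9*21609 - (-6 + 54) = 194481 - 1*48 = 194481 - 48 = 194433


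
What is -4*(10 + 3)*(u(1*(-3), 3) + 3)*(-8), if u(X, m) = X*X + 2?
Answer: 5824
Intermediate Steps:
u(X, m) = 2 + X² (u(X, m) = X² + 2 = 2 + X²)
-4*(10 + 3)*(u(1*(-3), 3) + 3)*(-8) = -4*(10 + 3)*((2 + (1*(-3))²) + 3)*(-8) = -52*((2 + (-3)²) + 3)*(-8) = -52*((2 + 9) + 3)*(-8) = -52*(11 + 3)*(-8) = -52*14*(-8) = -4*182*(-8) = -728*(-8) = 5824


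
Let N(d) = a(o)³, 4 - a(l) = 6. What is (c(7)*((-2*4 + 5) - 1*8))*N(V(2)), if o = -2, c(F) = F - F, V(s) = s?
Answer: 0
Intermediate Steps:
c(F) = 0
a(l) = -2 (a(l) = 4 - 1*6 = 4 - 6 = -2)
N(d) = -8 (N(d) = (-2)³ = -8)
(c(7)*((-2*4 + 5) - 1*8))*N(V(2)) = (0*((-2*4 + 5) - 1*8))*(-8) = (0*((-8 + 5) - 8))*(-8) = (0*(-3 - 8))*(-8) = (0*(-11))*(-8) = 0*(-8) = 0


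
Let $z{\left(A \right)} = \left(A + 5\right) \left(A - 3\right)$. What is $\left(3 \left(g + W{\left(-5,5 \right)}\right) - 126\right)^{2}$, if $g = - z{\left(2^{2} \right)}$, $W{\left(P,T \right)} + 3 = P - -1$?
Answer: $30276$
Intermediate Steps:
$W{\left(P,T \right)} = -2 + P$ ($W{\left(P,T \right)} = -3 + \left(P - -1\right) = -3 + \left(P + 1\right) = -3 + \left(1 + P\right) = -2 + P$)
$z{\left(A \right)} = \left(-3 + A\right) \left(5 + A\right)$ ($z{\left(A \right)} = \left(5 + A\right) \left(-3 + A\right) = \left(-3 + A\right) \left(5 + A\right)$)
$g = -9$ ($g = - (-15 + \left(2^{2}\right)^{2} + 2 \cdot 2^{2}) = - (-15 + 4^{2} + 2 \cdot 4) = - (-15 + 16 + 8) = \left(-1\right) 9 = -9$)
$\left(3 \left(g + W{\left(-5,5 \right)}\right) - 126\right)^{2} = \left(3 \left(-9 - 7\right) - 126\right)^{2} = \left(3 \left(-16\right) - 126\right)^{2} = \left(-48 - 126\right)^{2} = \left(-174\right)^{2} = 30276$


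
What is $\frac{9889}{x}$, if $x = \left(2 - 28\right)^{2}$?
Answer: $\frac{9889}{676} \approx 14.629$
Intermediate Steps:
$x = 676$ ($x = \left(-26\right)^{2} = 676$)
$\frac{9889}{x} = \frac{9889}{676}$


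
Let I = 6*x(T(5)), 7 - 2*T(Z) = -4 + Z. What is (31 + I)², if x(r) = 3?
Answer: 2401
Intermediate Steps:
T(Z) = 11/2 - Z/2 (T(Z) = 7/2 - (-4 + Z)/2 = 7/2 + (2 - Z/2) = 11/2 - Z/2)
I = 18 (I = 6*3 = 18)
(31 + I)² = (31 + 18)² = 49² = 2401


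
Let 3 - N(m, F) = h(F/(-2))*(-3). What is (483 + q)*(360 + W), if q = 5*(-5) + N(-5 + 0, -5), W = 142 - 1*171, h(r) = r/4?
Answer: 1225693/8 ≈ 1.5321e+5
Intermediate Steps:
h(r) = r/4 (h(r) = r*(1/4) = r/4)
W = -29 (W = 142 - 171 = -29)
N(m, F) = 3 - 3*F/8 (N(m, F) = 3 - (F/(-2))/4*(-3) = 3 - (F*(-1/2))/4*(-3) = 3 - (-F/2)/4*(-3) = 3 - (-F/8)*(-3) = 3 - 3*F/8)
q = -161/8 (q = 5*(-5) + (3 - 3/8*(-5)) = -25 + (3 + 15/8) = -25 + 39/8 = -161/8 ≈ -20.125)
(483 + q)*(360 + W) = (483 - 161/8)*(360 - 29) = (3703/8)*331 = 1225693/8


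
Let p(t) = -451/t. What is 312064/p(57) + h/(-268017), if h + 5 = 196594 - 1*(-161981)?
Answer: -116281799246/2948187 ≈ -39442.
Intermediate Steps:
h = 358570 (h = -5 + (196594 - 1*(-161981)) = -5 + (196594 + 161981) = -5 + 358575 = 358570)
312064/p(57) + h/(-268017) = 312064/((-451/57)) + 358570/(-268017) = 312064/((-451*1/57)) + 358570*(-1/268017) = 312064/(-451/57) - 358570/268017 = 312064*(-57/451) - 358570/268017 = -17787648/451 - 358570/268017 = -116281799246/2948187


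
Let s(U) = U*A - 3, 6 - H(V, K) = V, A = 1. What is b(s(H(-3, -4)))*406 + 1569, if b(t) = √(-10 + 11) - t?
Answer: -461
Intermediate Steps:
H(V, K) = 6 - V
s(U) = -3 + U (s(U) = U*1 - 3 = U - 3 = -3 + U)
b(t) = 1 - t (b(t) = √1 - t = 1 - t)
b(s(H(-3, -4)))*406 + 1569 = (1 - (-3 + (6 - 1*(-3))))*406 + 1569 = (1 - (-3 + (6 + 3)))*406 + 1569 = (1 - (-3 + 9))*406 + 1569 = (1 - 1*6)*406 + 1569 = (1 - 6)*406 + 1569 = -5*406 + 1569 = -2030 + 1569 = -461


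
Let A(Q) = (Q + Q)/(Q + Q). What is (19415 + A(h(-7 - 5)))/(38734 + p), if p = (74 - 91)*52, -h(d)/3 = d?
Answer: 9708/18925 ≈ 0.51297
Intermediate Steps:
h(d) = -3*d
A(Q) = 1 (A(Q) = (2*Q)/((2*Q)) = (2*Q)*(1/(2*Q)) = 1)
p = -884 (p = -17*52 = -884)
(19415 + A(h(-7 - 5)))/(38734 + p) = (19415 + 1)/(38734 - 884) = 19416/37850 = 19416*(1/37850) = 9708/18925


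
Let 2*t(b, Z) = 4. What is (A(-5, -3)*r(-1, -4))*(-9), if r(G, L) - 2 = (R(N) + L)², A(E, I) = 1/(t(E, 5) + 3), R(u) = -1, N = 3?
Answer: -243/5 ≈ -48.600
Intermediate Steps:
t(b, Z) = 2 (t(b, Z) = (½)*4 = 2)
A(E, I) = ⅕ (A(E, I) = 1/(2 + 3) = 1/5 = ⅕)
r(G, L) = 2 + (-1 + L)²
(A(-5, -3)*r(-1, -4))*(-9) = ((2 + (-1 - 4)²)/5)*(-9) = ((2 + (-5)²)/5)*(-9) = ((2 + 25)/5)*(-9) = ((⅕)*27)*(-9) = (27/5)*(-9) = -243/5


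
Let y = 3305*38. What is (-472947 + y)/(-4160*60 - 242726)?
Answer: 347357/492326 ≈ 0.70554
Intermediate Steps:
y = 125590
(-472947 + y)/(-4160*60 - 242726) = (-472947 + 125590)/(-4160*60 - 242726) = -347357/(-249600 - 242726) = -347357/(-492326) = -347357*(-1/492326) = 347357/492326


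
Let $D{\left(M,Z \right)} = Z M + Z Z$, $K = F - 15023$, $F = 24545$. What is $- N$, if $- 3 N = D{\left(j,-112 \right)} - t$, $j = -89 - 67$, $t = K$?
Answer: $\frac{20494}{3} \approx 6831.3$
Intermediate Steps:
$K = 9522$ ($K = 24545 - 15023 = 9522$)
$t = 9522$
$j = -156$
$D{\left(M,Z \right)} = Z^{2} + M Z$ ($D{\left(M,Z \right)} = M Z + Z^{2} = Z^{2} + M Z$)
$N = - \frac{20494}{3}$ ($N = - \frac{- 112 \left(-156 - 112\right) - 9522}{3} = - \frac{\left(-112\right) \left(-268\right) - 9522}{3} = - \frac{30016 - 9522}{3} = \left(- \frac{1}{3}\right) 20494 = - \frac{20494}{3} \approx -6831.3$)
$- N = \left(-1\right) \left(- \frac{20494}{3}\right) = \frac{20494}{3}$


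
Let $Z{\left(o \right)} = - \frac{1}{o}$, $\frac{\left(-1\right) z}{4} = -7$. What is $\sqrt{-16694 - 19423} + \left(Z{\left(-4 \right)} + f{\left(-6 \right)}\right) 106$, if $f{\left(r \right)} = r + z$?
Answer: $\frac{4717}{2} + 3 i \sqrt{4013} \approx 2358.5 + 190.04 i$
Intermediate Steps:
$z = 28$ ($z = \left(-4\right) \left(-7\right) = 28$)
$f{\left(r \right)} = 28 + r$ ($f{\left(r \right)} = r + 28 = 28 + r$)
$\sqrt{-16694 - 19423} + \left(Z{\left(-4 \right)} + f{\left(-6 \right)}\right) 106 = \sqrt{-16694 - 19423} + \left(- \frac{1}{-4} + \left(28 - 6\right)\right) 106 = \sqrt{-36117} + \left(\left(-1\right) \left(- \frac{1}{4}\right) + 22\right) 106 = 3 i \sqrt{4013} + \left(\frac{1}{4} + 22\right) 106 = 3 i \sqrt{4013} + \frac{89}{4} \cdot 106 = 3 i \sqrt{4013} + \frac{4717}{2} = \frac{4717}{2} + 3 i \sqrt{4013}$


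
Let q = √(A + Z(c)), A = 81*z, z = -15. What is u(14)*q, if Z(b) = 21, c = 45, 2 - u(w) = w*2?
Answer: -26*I*√1194 ≈ -898.41*I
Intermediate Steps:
u(w) = 2 - 2*w (u(w) = 2 - w*2 = 2 - 2*w)
A = -1215 (A = 81*(-15) = -1215)
q = I*√1194 (q = √(-1215 + 21) = √(-1194) = I*√1194 ≈ 34.554*I)
u(14)*q = (2 - 2*14)*(I*√1194) = (2 - 28)*(I*√1194) = -26*I*√1194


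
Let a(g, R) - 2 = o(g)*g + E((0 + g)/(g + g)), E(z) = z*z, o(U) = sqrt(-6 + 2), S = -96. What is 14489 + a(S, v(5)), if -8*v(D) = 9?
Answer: 57965/4 - 192*I ≈ 14491.0 - 192.0*I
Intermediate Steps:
v(D) = -9/8 (v(D) = -1/8*9 = -9/8)
o(U) = 2*I (o(U) = sqrt(-4) = 2*I)
E(z) = z**2
a(g, R) = 9/4 + 2*I*g (a(g, R) = 2 + ((2*I)*g + ((0 + g)/(g + g))**2) = 2 + (2*I*g + (g/((2*g)))**2) = 2 + (2*I*g + (g*(1/(2*g)))**2) = 2 + (2*I*g + (1/2)**2) = 2 + (2*I*g + 1/4) = 2 + (1/4 + 2*I*g) = 9/4 + 2*I*g)
14489 + a(S, v(5)) = 14489 + (9/4 + 2*I*(-96)) = 14489 + (9/4 - 192*I) = 57965/4 - 192*I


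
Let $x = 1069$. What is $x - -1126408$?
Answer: $1127477$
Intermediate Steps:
$x - -1126408 = 1069 - -1126408 = 1069 + 1126408 = 1127477$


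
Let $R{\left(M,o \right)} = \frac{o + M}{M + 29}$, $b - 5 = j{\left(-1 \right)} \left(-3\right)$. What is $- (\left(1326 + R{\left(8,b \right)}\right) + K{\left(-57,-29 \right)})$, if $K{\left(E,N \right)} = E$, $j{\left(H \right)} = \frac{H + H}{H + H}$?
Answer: $- \frac{46963}{37} \approx -1269.3$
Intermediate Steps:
$j{\left(H \right)} = 1$ ($j{\left(H \right)} = \frac{2 H}{2 H} = 2 H \frac{1}{2 H} = 1$)
$b = 2$ ($b = 5 + 1 \left(-3\right) = 5 - 3 = 2$)
$R{\left(M,o \right)} = \frac{M + o}{29 + M}$
$- (\left(1326 + R{\left(8,b \right)}\right) + K{\left(-57,-29 \right)}) = - (\left(1326 + \frac{8 + 2}{29 + 8}\right) - 57) = - (\left(1326 + \frac{1}{37} \cdot 10\right) - 57) = - (\left(1326 + \frac{10}{37}\right) - 57) = - (\frac{49072}{37} - 57) = \left(-1\right) \frac{46963}{37} = - \frac{46963}{37}$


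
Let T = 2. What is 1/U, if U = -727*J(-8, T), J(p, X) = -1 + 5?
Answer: -1/2908 ≈ -0.00034388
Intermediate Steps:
J(p, X) = 4
U = -2908 (U = -727*4 = -2908)
1/U = 1/(-2908) = -1/2908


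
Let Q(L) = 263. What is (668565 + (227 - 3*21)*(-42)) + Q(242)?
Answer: 661940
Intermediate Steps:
(668565 + (227 - 3*21)*(-42)) + Q(242) = (668565 + (227 - 3*21)*(-42)) + 263 = (668565 + (227 - 63)*(-42)) + 263 = (668565 + 164*(-42)) + 263 = (668565 - 6888) + 263 = 661677 + 263 = 661940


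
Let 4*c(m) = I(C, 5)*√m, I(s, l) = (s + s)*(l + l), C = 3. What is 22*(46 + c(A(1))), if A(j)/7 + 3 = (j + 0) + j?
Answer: 1012 + 330*I*√7 ≈ 1012.0 + 873.1*I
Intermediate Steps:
I(s, l) = 4*l*s (I(s, l) = (2*s)*(2*l) = 4*l*s)
A(j) = -21 + 14*j (A(j) = -21 + 7*((j + 0) + j) = -21 + 7*(j + j) = -21 + 7*(2*j) = -21 + 14*j)
c(m) = 15*√m (c(m) = ((4*5*3)*√m)/4 = (60*√m)/4 = 15*√m)
22*(46 + c(A(1))) = 22*(46 + 15*√(-21 + 14*1)) = 22*(46 + 15*√(-21 + 14)) = 22*(46 + 15*√(-7)) = 22*(46 + 15*(I*√7)) = 22*(46 + 15*I*√7) = 1012 + 330*I*√7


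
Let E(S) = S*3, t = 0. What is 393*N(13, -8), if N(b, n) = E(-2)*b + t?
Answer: -30654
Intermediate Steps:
E(S) = 3*S
N(b, n) = -6*b (N(b, n) = (3*(-2))*b + 0 = -6*b + 0 = -6*b)
393*N(13, -8) = 393*(-6*13) = 393*(-78) = -30654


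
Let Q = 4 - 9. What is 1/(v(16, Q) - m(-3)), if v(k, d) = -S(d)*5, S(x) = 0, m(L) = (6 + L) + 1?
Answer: -1/4 ≈ -0.25000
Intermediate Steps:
m(L) = 7 + L
Q = -5
v(k, d) = 0 (v(k, d) = -1*0*5 = 0*5 = 0)
1/(v(16, Q) - m(-3)) = 1/(0 - (7 - 3)) = 1/(0 - 1*4) = 1/(0 - 4) = 1/(-4) = -1/4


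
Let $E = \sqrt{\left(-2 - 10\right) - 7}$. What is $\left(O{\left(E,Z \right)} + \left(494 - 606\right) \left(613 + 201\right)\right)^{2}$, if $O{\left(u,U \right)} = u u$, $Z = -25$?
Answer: $8315068969$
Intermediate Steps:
$E = i \sqrt{19}$ ($E = \sqrt{\left(-2 - 10\right) - 7} = \sqrt{-12 - 7} = \sqrt{-19} = i \sqrt{19} \approx 4.3589 i$)
$O{\left(u,U \right)} = u^{2}$
$\left(O{\left(E,Z \right)} + \left(494 - 606\right) \left(613 + 201\right)\right)^{2} = \left(\left(i \sqrt{19}\right)^{2} + \left(494 - 606\right) \left(613 + 201\right)\right)^{2} = \left(-19 - 91168\right)^{2} = \left(-91187\right)^{2} = 8315068969$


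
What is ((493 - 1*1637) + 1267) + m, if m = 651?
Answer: 774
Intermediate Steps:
((493 - 1*1637) + 1267) + m = ((493 - 1*1637) + 1267) + 651 = ((493 - 1637) + 1267) + 651 = (-1144 + 1267) + 651 = 123 + 651 = 774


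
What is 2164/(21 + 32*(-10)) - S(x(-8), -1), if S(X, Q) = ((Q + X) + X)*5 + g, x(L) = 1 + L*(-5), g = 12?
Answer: -126847/299 ≈ -424.24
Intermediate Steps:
x(L) = 1 - 5*L
S(X, Q) = 12 + 5*Q + 10*X (S(X, Q) = ((Q + X) + X)*5 + 12 = (Q + 2*X)*5 + 12 = (5*Q + 10*X) + 12 = 12 + 5*Q + 10*X)
2164/(21 + 32*(-10)) - S(x(-8), -1) = 2164/(21 + 32*(-10)) - (12 + 5*(-1) + 10*(1 - 5*(-8))) = 2164/(21 - 320) - (12 - 5 + 10*(1 + 40)) = 2164/(-299) - (12 - 5 + 10*41) = 2164*(-1/299) - (12 - 5 + 410) = -2164/299 - 1*417 = -2164/299 - 417 = -126847/299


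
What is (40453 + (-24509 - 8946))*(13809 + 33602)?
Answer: 331782178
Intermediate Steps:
(40453 + (-24509 - 8946))*(13809 + 33602) = (40453 - 33455)*47411 = 6998*47411 = 331782178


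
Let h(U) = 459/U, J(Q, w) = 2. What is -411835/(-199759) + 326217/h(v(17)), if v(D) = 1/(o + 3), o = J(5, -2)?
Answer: 22036647676/152815635 ≈ 144.20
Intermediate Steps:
o = 2
v(D) = ⅕ (v(D) = 1/(2 + 3) = 1/5 = ⅕)
-411835/(-199759) + 326217/h(v(17)) = -411835/(-199759) + 326217/((459/(⅕))) = -411835*(-1/199759) + 326217/((459*5)) = 411835/199759 + 326217/2295 = 411835/199759 + 326217*(1/2295) = 411835/199759 + 108739/765 = 22036647676/152815635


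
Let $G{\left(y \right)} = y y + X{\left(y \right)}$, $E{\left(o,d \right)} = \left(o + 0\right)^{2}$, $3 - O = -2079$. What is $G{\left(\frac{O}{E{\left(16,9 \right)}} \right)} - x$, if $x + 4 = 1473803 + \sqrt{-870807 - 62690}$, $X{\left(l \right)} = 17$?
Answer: $- \frac{24145360607}{16384} - i \sqrt{933497} \approx -1.4737 \cdot 10^{6} - 966.18 i$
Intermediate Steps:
$O = 2082$ ($O = 3 - -2079 = 3 + 2079 = 2082$)
$E{\left(o,d \right)} = o^{2}$
$G{\left(y \right)} = 17 + y^{2}$ ($G{\left(y \right)} = y y + 17 = y^{2} + 17 = 17 + y^{2}$)
$x = 1473799 + i \sqrt{933497}$ ($x = -4 + \left(1473803 + \sqrt{-870807 - 62690}\right) = -4 + \left(1473803 + \sqrt{-933497}\right) = -4 + \left(1473803 + i \sqrt{933497}\right) = 1473799 + i \sqrt{933497} \approx 1.4738 \cdot 10^{6} + 966.18 i$)
$G{\left(\frac{O}{E{\left(16,9 \right)}} \right)} - x = \left(17 + \left(\frac{2082}{16^{2}}\right)^{2}\right) - \left(1473799 + i \sqrt{933497}\right) = \left(17 + \left(\frac{2082}{256}\right)^{2}\right) - \left(1473799 + i \sqrt{933497}\right) = \left(17 + \left(2082 \cdot \frac{1}{256}\right)^{2}\right) - \left(1473799 + i \sqrt{933497}\right) = \left(17 + \left(\frac{1041}{128}\right)^{2}\right) - \left(1473799 + i \sqrt{933497}\right) = \left(17 + \frac{1083681}{16384}\right) - \left(1473799 + i \sqrt{933497}\right) = \frac{1362209}{16384} - \left(1473799 + i \sqrt{933497}\right) = - \frac{24145360607}{16384} - i \sqrt{933497}$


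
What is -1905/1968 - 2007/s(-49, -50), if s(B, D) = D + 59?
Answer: -146923/656 ≈ -223.97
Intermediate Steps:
s(B, D) = 59 + D
-1905/1968 - 2007/s(-49, -50) = -1905/1968 - 2007/(59 - 50) = -1905*1/1968 - 2007/9 = -635/656 - 2007*1/9 = -635/656 - 223 = -146923/656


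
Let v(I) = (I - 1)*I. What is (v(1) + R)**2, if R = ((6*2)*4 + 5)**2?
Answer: 7890481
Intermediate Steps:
v(I) = I*(-1 + I) (v(I) = (-1 + I)*I = I*(-1 + I))
R = 2809 (R = (12*4 + 5)**2 = (48 + 5)**2 = 53**2 = 2809)
(v(1) + R)**2 = (1*(-1 + 1) + 2809)**2 = (1*0 + 2809)**2 = (0 + 2809)**2 = 2809**2 = 7890481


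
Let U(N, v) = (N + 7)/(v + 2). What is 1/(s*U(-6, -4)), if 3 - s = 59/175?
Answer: -175/233 ≈ -0.75107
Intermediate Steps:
U(N, v) = (7 + N)/(2 + v)
s = 466/175 (s = 3 - 59/175 = 466/175 ≈ 2.6629)
1/(s*U(-6, -4)) = 1/(466*((7 - 6)/(2 - 4))/175) = 1/(466*(1/(-2))/175) = 1/(466*(-½*1)/175) = 1/((466/175)*(-½)) = 1/(-233/175) = -175/233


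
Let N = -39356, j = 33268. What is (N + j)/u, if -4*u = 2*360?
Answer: 1522/45 ≈ 33.822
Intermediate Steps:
u = -180 (u = -360/2 = -¼*720 = -180)
(N + j)/u = (-39356 + 33268)/(-180) = -6088*(-1/180) = 1522/45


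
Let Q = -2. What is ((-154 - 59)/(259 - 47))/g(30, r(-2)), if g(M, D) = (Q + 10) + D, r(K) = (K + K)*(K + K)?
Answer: -71/1696 ≈ -0.041863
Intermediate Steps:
r(K) = 4*K**2 (r(K) = (2*K)*(2*K) = 4*K**2)
g(M, D) = 8 + D (g(M, D) = (-2 + 10) + D = 8 + D)
((-154 - 59)/(259 - 47))/g(30, r(-2)) = ((-154 - 59)/(259 - 47))/(8 + 4*(-2)**2) = (-213/212)/(8 + 4*4) = (-213*1/212)/(8 + 16) = -213/212/24 = -213/212*1/24 = -71/1696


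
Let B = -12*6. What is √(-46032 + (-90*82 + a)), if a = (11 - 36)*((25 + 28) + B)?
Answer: I*√52937 ≈ 230.08*I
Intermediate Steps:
B = -72
a = 475 (a = (11 - 36)*((25 + 28) - 72) = -25*(53 - 72) = -25*(-19) = 475)
√(-46032 + (-90*82 + a)) = √(-46032 + (-90*82 + 475)) = √(-46032 + (-7380 + 475)) = √(-46032 - 6905) = √(-52937) = I*√52937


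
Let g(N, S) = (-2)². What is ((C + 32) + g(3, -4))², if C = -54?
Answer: 324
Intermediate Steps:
g(N, S) = 4
((C + 32) + g(3, -4))² = ((-54 + 32) + 4)² = (-22 + 4)² = (-18)² = 324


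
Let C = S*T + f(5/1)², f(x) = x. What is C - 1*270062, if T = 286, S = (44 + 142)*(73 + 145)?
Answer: 11326691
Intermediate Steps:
S = 40548 (S = 186*218 = 40548)
C = 11596753 (C = 40548*286 + (5/1)² = 11596728 + (5*1)² = 11596728 + 5² = 11596728 + 25 = 11596753)
C - 1*270062 = 11596753 - 1*270062 = 11596753 - 270062 = 11326691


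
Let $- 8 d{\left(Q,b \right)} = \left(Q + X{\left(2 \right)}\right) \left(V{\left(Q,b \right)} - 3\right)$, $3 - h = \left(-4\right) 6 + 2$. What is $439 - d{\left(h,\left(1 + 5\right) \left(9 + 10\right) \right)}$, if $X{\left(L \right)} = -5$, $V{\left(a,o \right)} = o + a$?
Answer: $779$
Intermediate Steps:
$V{\left(a,o \right)} = a + o$
$h = 25$ ($h = 3 - \left(\left(-4\right) 6 + 2\right) = 3 - \left(-24 + 2\right) = 3 - -22 = 3 + 22 = 25$)
$d{\left(Q,b \right)} = - \frac{\left(-5 + Q\right) \left(-3 + Q + b\right)}{8}$ ($d{\left(Q,b \right)} = - \frac{\left(Q - 5\right) \left(\left(Q + b\right) - 3\right)}{8} = - \frac{\left(-5 + Q\right) \left(-3 + Q + b\right)}{8}$)
$439 - d{\left(h,\left(1 + 5\right) \left(9 + 10\right) \right)} = 439 - \left(- \frac{15}{8} + 25 + \frac{5 \left(1 + 5\right) \left(9 + 10\right)}{8} - \frac{25 \left(25 + \left(1 + 5\right) \left(9 + 10\right)\right)}{8}\right) = 439 - \left(- \frac{15}{8} + 25 + \frac{5 \cdot 6 \cdot 19}{8} - \frac{25 \left(25 + 6 \cdot 19\right)}{8}\right) = 439 - \left(- \frac{15}{8} + 25 + \frac{5}{8} \cdot 114 - \frac{25 \left(25 + 114\right)}{8}\right) = 439 - \left(- \frac{15}{8} + 25 + \frac{285}{4} - \frac{25}{8} \cdot 139\right) = 439 - \left(- \frac{15}{8} + 25 + \frac{285}{4} - \frac{3475}{8}\right) = 439 - -340 = 439 + 340 = 779$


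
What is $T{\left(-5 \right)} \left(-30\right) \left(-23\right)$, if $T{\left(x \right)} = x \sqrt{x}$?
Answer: $- 3450 i \sqrt{5} \approx - 7714.4 i$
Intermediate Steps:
$T{\left(x \right)} = x^{\frac{3}{2}}$
$T{\left(-5 \right)} \left(-30\right) \left(-23\right) = \left(-5\right)^{\frac{3}{2}} \left(-30\right) \left(-23\right) = - 5 i \sqrt{5} \left(-30\right) \left(-23\right) = 150 i \sqrt{5} \left(-23\right) = - 3450 i \sqrt{5}$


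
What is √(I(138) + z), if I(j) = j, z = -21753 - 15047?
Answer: I*√36662 ≈ 191.47*I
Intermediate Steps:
z = -36800
√(I(138) + z) = √(138 - 36800) = √(-36662) = I*√36662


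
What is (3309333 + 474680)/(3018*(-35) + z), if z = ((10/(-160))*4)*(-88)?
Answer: -3784013/105608 ≈ -35.831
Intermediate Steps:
z = 22 (z = ((10*(-1/160))*4)*(-88) = -1/16*4*(-88) = -¼*(-88) = 22)
(3309333 + 474680)/(3018*(-35) + z) = (3309333 + 474680)/(3018*(-35) + 22) = 3784013/(-105630 + 22) = 3784013/(-105608) = 3784013*(-1/105608) = -3784013/105608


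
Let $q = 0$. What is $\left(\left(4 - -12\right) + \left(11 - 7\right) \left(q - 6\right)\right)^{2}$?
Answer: $64$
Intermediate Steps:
$\left(\left(4 - -12\right) + \left(11 - 7\right) \left(q - 6\right)\right)^{2} = \left(\left(4 - -12\right) + \left(11 - 7\right) \left(0 - 6\right)\right)^{2} = \left(\left(4 + 12\right) + 4 \left(-6\right)\right)^{2} = \left(16 - 24\right)^{2} = \left(-8\right)^{2} = 64$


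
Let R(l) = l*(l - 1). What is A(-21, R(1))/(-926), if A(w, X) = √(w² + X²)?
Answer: -21/926 ≈ -0.022678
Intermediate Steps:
R(l) = l*(-1 + l)
A(w, X) = √(X² + w²)
A(-21, R(1))/(-926) = √((1*(-1 + 1))² + (-21)²)/(-926) = √((1*0)² + 441)*(-1/926) = √(0² + 441)*(-1/926) = √(0 + 441)*(-1/926) = √441*(-1/926) = 21*(-1/926) = -21/926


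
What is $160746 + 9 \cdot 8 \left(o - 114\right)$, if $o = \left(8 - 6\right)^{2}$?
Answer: $152826$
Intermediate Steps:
$o = 4$ ($o = 2^{2} = 4$)
$160746 + 9 \cdot 8 \left(o - 114\right) = 160746 + 9 \cdot 8 \left(4 - 114\right) = 160746 + 72 \left(-110\right) = 160746 - 7920 = 152826$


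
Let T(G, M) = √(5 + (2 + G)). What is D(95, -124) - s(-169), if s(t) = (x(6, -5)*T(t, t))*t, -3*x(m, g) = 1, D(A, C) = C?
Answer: -124 - 507*I*√2 ≈ -124.0 - 717.01*I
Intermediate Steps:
x(m, g) = -⅓ (x(m, g) = -⅓*1 = -⅓)
T(G, M) = √(7 + G)
s(t) = -t*√(7 + t)/3 (s(t) = (-√(7 + t)/3)*t = -t*√(7 + t)/3)
D(95, -124) - s(-169) = -124 - (-1)*(-169)*√(7 - 169)/3 = -124 - (-1)*(-169)*√(-162)/3 = -124 - (-1)*(-169)*9*I*√2/3 = -124 - 507*I*√2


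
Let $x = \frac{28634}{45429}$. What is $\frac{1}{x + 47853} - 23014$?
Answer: $- \frac{50031114283565}{2173942571} \approx -23014.0$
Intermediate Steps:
$x = \frac{28634}{45429}$ ($x = 28634 \cdot \frac{1}{45429} = \frac{28634}{45429} \approx 0.6303$)
$\frac{1}{x + 47853} - 23014 = \frac{1}{\frac{28634}{45429} + 47853} - 23014 = \frac{1}{\frac{2173942571}{45429}} - 23014 = \frac{45429}{2173942571} - 23014 = - \frac{50031114283565}{2173942571}$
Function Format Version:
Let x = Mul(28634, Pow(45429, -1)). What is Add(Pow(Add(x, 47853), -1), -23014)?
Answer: Rational(-50031114283565, 2173942571) ≈ -23014.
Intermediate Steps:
x = Rational(28634, 45429) (x = Mul(28634, Rational(1, 45429)) = Rational(28634, 45429) ≈ 0.63030)
Add(Pow(Add(x, 47853), -1), -23014) = Add(Pow(Add(Rational(28634, 45429), 47853), -1), -23014) = Add(Pow(Rational(2173942571, 45429), -1), -23014) = Add(Rational(45429, 2173942571), -23014) = Rational(-50031114283565, 2173942571)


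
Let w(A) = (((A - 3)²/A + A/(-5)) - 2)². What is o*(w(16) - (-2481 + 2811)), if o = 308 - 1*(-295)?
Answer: -1162559277/6400 ≈ -1.8165e+5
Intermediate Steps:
w(A) = (-2 - A/5 + (-3 + A)²/A)² (w(A) = (((-3 + A)²/A + A*(-⅕)) - 2)² = (((-3 + A)²/A - A/5) - 2)² = ((-A/5 + (-3 + A)²/A) - 2)² = (-2 - A/5 + (-3 + A)²/A)²)
o = 603 (o = 308 + 295 = 603)
o*(w(16) - (-2481 + 2811)) = 603*((1/25)*(16² - 5*(-3 + 16)² + 10*16)²/16² - (-2481 + 2811)) = 603*((1/25)*(1/256)*(256 - 5*13² + 160)² - 1*330) = 603*((1/25)*(1/256)*(256 - 5*169 + 160)² - 330) = 603*((1/25)*(1/256)*(256 - 845 + 160)² - 330) = 603*((1/25)*(1/256)*(-429)² - 330) = 603*((1/25)*(1/256)*184041 - 330) = 603*(184041/6400 - 330) = 603*(-1927959/6400) = -1162559277/6400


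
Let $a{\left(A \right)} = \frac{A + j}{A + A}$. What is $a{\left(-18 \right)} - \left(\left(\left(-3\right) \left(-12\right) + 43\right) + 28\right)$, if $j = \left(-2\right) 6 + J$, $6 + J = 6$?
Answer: $- \frac{637}{6} \approx -106.17$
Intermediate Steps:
$J = 0$ ($J = -6 + 6 = 0$)
$j = -12$ ($j = \left(-2\right) 6 + 0 = -12 + 0 = -12$)
$a{\left(A \right)} = \frac{-12 + A}{2 A}$ ($a{\left(A \right)} = \frac{A - 12}{A + A} = \frac{-12 + A}{2 A}$)
$a{\left(-18 \right)} - \left(\left(\left(-3\right) \left(-12\right) + 43\right) + 28\right) = \frac{-12 - 18}{2 \left(-18\right)} - \left(\left(\left(-3\right) \left(-12\right) + 43\right) + 28\right) = \frac{1}{2} \left(- \frac{1}{18}\right) \left(-30\right) - \left(\left(36 + 43\right) + 28\right) = \frac{5}{6} - \left(79 + 28\right) = \frac{5}{6} - 107 = - \frac{637}{6}$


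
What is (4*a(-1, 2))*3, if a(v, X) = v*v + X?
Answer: 36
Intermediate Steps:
a(v, X) = X + v² (a(v, X) = v² + X = X + v²)
(4*a(-1, 2))*3 = (4*(2 + (-1)²))*3 = (4*(2 + 1))*3 = (4*3)*3 = 12*3 = 36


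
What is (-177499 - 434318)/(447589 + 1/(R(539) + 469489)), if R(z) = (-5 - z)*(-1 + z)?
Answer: -108179646489/79141344214 ≈ -1.3669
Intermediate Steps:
R(z) = (-1 + z)*(-5 - z)
(-177499 - 434318)/(447589 + 1/(R(539) + 469489)) = (-177499 - 434318)/(447589 + 1/((5 - 1*539**2 - 4*539) + 469489)) = -611817/(447589 + 1/((5 - 1*290521 - 2156) + 469489)) = -611817/(447589 + 1/((5 - 290521 - 2156) + 469489)) = -611817/(447589 + 1/(-292672 + 469489)) = -611817/(447589 + 1/176817) = -611817/79141344214/176817 = -611817*176817/79141344214 = -108179646489/79141344214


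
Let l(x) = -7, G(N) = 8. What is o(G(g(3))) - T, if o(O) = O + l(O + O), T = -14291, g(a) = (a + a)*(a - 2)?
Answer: 14292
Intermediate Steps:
g(a) = 2*a*(-2 + a) (g(a) = (2*a)*(-2 + a) = 2*a*(-2 + a))
o(O) = -7 + O (o(O) = O - 7 = -7 + O)
o(G(g(3))) - T = (-7 + 8) - 1*(-14291) = 1 + 14291 = 14292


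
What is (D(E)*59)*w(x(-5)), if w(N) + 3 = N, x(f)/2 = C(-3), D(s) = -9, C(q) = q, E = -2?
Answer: 4779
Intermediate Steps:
x(f) = -6 (x(f) = 2*(-3) = -6)
w(N) = -3 + N
(D(E)*59)*w(x(-5)) = (-9*59)*(-3 - 6) = -531*(-9) = 4779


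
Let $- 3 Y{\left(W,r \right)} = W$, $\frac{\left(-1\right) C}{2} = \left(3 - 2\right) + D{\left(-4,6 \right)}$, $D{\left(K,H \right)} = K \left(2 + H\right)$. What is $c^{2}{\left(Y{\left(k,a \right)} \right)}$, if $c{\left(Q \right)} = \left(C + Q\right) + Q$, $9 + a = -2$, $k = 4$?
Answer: $\frac{31684}{9} \approx 3520.4$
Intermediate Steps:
$a = -11$ ($a = -9 - 2 = -11$)
$C = 62$ ($C = - 2 \left(\left(3 - 2\right) - 4 \left(2 + 6\right)\right) = - 2 \left(1 - 32\right) = \left(-2\right) \left(-31\right) = 62$)
$Y{\left(W,r \right)} = - \frac{W}{3}$
$c{\left(Q \right)} = 62 + 2 Q$ ($c{\left(Q \right)} = \left(62 + Q\right) + Q = 62 + 2 Q$)
$c^{2}{\left(Y{\left(k,a \right)} \right)} = \left(62 + 2 \left(\left(- \frac{1}{3}\right) 4\right)\right)^{2} = \left(62 + 2 \left(- \frac{4}{3}\right)\right)^{2} = \left(62 - \frac{8}{3}\right)^{2} = \left(\frac{178}{3}\right)^{2} = \frac{31684}{9}$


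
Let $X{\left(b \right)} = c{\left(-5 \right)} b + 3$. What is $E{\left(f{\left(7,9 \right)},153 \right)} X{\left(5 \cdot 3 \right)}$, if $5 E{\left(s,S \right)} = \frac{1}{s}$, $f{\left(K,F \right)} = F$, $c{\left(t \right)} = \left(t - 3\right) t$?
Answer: $\frac{67}{5} \approx 13.4$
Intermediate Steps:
$c{\left(t \right)} = t \left(-3 + t\right)$ ($c{\left(t \right)} = \left(-3 + t\right) t = t \left(-3 + t\right)$)
$X{\left(b \right)} = 3 + 40 b$ ($X{\left(b \right)} = - 5 \left(-3 - 5\right) b + 3 = \left(-5\right) \left(-8\right) b + 3 = 40 b + 3 = 3 + 40 b$)
$E{\left(s,S \right)} = \frac{1}{5 s}$
$E{\left(f{\left(7,9 \right)},153 \right)} X{\left(5 \cdot 3 \right)} = \frac{1}{5 \cdot 9} \left(3 + 40 \cdot 5 \cdot 3\right) = \frac{1}{5} \cdot \frac{1}{9} \left(3 + 40 \cdot 15\right) = \frac{3 + 600}{45} = \frac{1}{45} \cdot 603 = \frac{67}{5}$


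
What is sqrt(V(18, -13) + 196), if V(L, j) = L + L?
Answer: 2*sqrt(58) ≈ 15.232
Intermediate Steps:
V(L, j) = 2*L
sqrt(V(18, -13) + 196) = sqrt(2*18 + 196) = sqrt(36 + 196) = sqrt(232) = 2*sqrt(58)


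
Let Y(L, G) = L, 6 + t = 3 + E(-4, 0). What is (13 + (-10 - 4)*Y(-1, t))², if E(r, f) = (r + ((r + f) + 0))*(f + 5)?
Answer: 729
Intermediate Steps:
E(r, f) = (5 + f)*(f + 2*r) (E(r, f) = (r + ((f + r) + 0))*(5 + f) = (r + (f + r))*(5 + f) = (f + 2*r)*(5 + f) = (5 + f)*(f + 2*r))
t = -43 (t = -6 + (3 + (0² + 5*0 + 10*(-4) + 2*0*(-4))) = -6 + (3 + (0 + 0 - 40 + 0)) = -6 + (3 - 40) = -6 - 37 = -43)
(13 + (-10 - 4)*Y(-1, t))² = (13 + (-10 - 4)*(-1))² = (13 - 14*(-1))² = (13 + 14)² = 27² = 729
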